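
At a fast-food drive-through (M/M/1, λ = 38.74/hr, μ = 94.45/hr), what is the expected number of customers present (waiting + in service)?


ρ = λ/μ = 38.74/94.45 = 0.4102
L = ρ/(1−ρ) = 0.4102/(1 − 0.4102) = 0.4102/0.5898 = 0.6954

Final: 0.6954


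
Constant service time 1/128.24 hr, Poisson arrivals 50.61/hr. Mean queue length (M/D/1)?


ρ = 50.61/128.24 = 0.3947
M/D/1: Lq = ρ²/(2(1−ρ)) = 0.1557/(2·0.6053) = 0.12864

Final: 0.12864


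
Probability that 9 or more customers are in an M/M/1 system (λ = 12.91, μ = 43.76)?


ρ = 12.91/43.76 = 0.2950
P(N ≥ n) = ρ^n = 0.2950^9 = 0.00001693

Final: 0.00001693


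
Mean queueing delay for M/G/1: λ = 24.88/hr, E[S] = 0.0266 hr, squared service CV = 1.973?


ρ = λ·E[S] = 24.88·0.0266 = 0.6618
E[S²] = E[S]²(1+C_s²) = 0.0266²·(1+1.973) = 0.002104
Wq = λ·E[S²]/(2(1−ρ)) = 24.88·0.002104/(2·0.3382) = 0.07738 hr

Final: 0.07738 hr


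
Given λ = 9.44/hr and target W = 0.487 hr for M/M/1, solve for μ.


W = 1/(μ−λ) ⇒ μ − λ = 1/W = 1/0.487 = 2.0534
μ = λ + 1/W = 9.44 + 2.0534 = 11.4934 per hr

Final: 11.4934 /hr


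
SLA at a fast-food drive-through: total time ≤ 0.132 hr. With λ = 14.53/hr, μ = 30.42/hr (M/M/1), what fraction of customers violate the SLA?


W ~ Exponential(μ−λ) for M/M/1.
μ − λ = 30.42 − 14.53 = 15.8900
P(W > t) = e^{−(μ−λ)t} = e^{−2.0975} = 0.122765

Final: 0.122765


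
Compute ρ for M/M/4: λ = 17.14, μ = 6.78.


ρ = λ/(cμ) = 17.14/(4·6.78) = 17.14/27.12 = 0.6320

Final: 0.6320


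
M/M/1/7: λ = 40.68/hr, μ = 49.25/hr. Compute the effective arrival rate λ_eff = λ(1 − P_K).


ρ = 0.8260; P_K = (1−ρ)ρ^7/(1−ρ^8) = 0.058271
λ_eff = λ(1 − P_K) = 40.68·(1 − 0.058271) = 40.68·0.941729 = 38.3095 /hr

Final: 38.3095 /hr


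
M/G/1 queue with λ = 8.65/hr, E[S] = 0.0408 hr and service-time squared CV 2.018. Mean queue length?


ρ = λ·E[S] = 8.65·0.0408 = 0.3529
Lq = ρ²(1+C_s²)/(2(1−ρ)) = 0.1246·(1+2.018)/(2·0.6471)
= 0.1246·3.0180/1.2942 = 0.29046

Final: 0.29046


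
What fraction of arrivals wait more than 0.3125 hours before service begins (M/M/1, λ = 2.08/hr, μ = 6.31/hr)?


ρ = 2.08/6.31 = 0.3296
P(Wq > t) = ρ·e^{−(μ−λ)t} = 0.3296·e^{−1.3219}
= 0.3296·0.266635 = 0.087892

Final: 0.087892


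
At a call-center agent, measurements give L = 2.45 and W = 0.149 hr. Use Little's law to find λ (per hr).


λ = L/W = 2.45/0.149 = 16.4430 /hr

Final: 16.4430 /hr


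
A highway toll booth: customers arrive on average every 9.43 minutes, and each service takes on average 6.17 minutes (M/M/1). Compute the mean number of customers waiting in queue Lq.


λ = 60/9.43 = 6.3627 /hr
μ = 60/6.17 = 9.7245 /hr
ρ = λ/μ = 6.3627/9.7245 = 0.6543
Lq = ρ²/(1−ρ) = 0.4281/0.3457 = 1.2383

Final: 1.2383


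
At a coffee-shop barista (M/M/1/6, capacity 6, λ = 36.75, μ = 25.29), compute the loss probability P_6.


ρ = λ/μ = 36.75/25.29 = 1.4531
P_K = (1−ρ)ρ^K/(1−ρ^(K+1)) = (-0.4531·9.415667)/(1 − 13.682315)
= -4.266649/-12.682315 = 0.336425

Final: 0.336425


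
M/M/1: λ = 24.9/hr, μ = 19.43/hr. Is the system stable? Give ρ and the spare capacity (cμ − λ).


Total capacity cμ = 1·19.43 = 19.43/hr
ρ = λ/(cμ) = 24.9/19.43 = 1.2815
Stable ⇔ ρ < 1: NO
Spare capacity = cμ − λ = 19.43 − 24.9 = -5.47/hr

Final: ρ = 1.2815; unstable; margin = -5.47/hr


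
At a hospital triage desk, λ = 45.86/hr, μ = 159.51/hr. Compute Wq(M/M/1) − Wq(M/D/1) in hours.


ρ = 45.86/159.51 = 0.2875
Wq(M/M/1) = ρ/(μ−λ) = 0.2875/113.65 = 0.002530 hr
Wq(M/D/1) = ρ/(2(μ−λ)) = 0.001265 hr
Savings = 0.002530 − 0.001265 = 0.001265 hr

Final: 0.001265 hr


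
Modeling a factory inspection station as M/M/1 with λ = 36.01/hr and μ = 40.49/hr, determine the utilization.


ρ = λ/μ = 36.01/40.49 = 0.8894

Final: 0.8894


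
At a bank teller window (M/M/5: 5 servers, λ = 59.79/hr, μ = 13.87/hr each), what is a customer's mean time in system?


a = 4.3107; ρ = 0.8621; P₀ = 0.007557
Lq = P₀·a^c·ρ/(c!(1−ρ)²) = 4.25301
Wq = Lq/λ = 4.25301/59.79 = 0.07113 hr
W = Wq + 1/μ = 0.07113 + 0.07210 = 0.14323 hr

Final: 0.14323 hr


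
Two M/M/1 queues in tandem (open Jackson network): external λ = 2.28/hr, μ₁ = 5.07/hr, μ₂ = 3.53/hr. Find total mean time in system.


Each node sees arrival rate λ = 2.28/hr (tandem ⇒ throughput preserved).
W₁ = 1/(μ₁−λ) = 1/(5.07−2.28) = 0.35842 hr
W₂ = 1/(μ₂−λ) = 1/(3.53−2.28) = 0.80000 hr
W_total = W₁ + W₂ = 0.35842 + 0.80000 = 1.15842 hr

Final: 1.15842 hr


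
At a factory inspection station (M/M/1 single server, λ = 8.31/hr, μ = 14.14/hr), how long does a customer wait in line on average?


ρ = 8.31/14.14 = 0.5877
Wq = ρ/(μ−λ) = 0.5877/(14.14 − 8.31) = 0.5877/5.83 = 0.1008 hr

Final: 0.1008 hr


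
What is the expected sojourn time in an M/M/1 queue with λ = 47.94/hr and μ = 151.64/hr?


W = 1/(μ−λ) = 1/(151.64 − 47.94) = 1/103.70 = 0.009643 hr

Final: 0.009643 hr


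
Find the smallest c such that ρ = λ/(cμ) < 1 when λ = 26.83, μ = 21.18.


Stability requires cμ > λ ⇔ c > λ/μ.
λ/μ = 26.83/21.18 = 1.2668
Minimum integer c = ⌊1.2668⌋ + 1 = 2
Check: 2·21.18 = 42.36 > 26.83, while 1·21.18 = 21.18 ≤ 26.83

Final: 2 servers


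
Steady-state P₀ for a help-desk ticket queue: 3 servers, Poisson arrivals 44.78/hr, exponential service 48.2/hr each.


a = λ/μ = 44.78/48.2 = 0.9290; ρ = a/c = 0.3097
Σ_{k=0}^{2} a^k/k! (terms k=0..2) = 1.00000 + 0.92905 + 0.43156 = 2.36061
Tail: a^3/(3!(1−ρ)) = 0.80188/(6·0.6903) = 0.19360
P₀ = 1/(2.36061 + 0.19360) = 1/2.55421 = 0.391510

Final: 0.391510


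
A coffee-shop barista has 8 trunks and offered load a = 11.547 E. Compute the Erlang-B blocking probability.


B(c,a) = (a^c/c!) / Σ_{k=0}^{c} a^k/k!
a^8/8! = 7838.497119
Σ terms (k=0..8): 1.00000 + 11.54700 + 66.66660 + 256.59976 + 740.73936 + 1710.66348 + 3292.17186 + 5430.67264 + 7838.49712 = 19348.557819
B = 7838.497119/19348.557819 = 0.405120

Final: 0.405120


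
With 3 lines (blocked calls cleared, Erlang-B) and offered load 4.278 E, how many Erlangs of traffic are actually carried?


B(3,4.278) = 0.474892 (Erlang-B)
Carried load = a(1 − B) = 4.278·(1 − 0.474892) = 4.278·0.525108 = 2.2464 E

Final: 2.2464 Erlangs


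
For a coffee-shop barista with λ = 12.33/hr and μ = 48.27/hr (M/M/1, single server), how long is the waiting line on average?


ρ = 12.33/48.27 = 0.2554
Lq = ρ²/(1−ρ) = 0.06525/0.7446 = 0.08763

Final: 0.08763


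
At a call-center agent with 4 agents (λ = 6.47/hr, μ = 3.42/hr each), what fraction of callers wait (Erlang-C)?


a = λ/μ = 1.8918; ρ = a/4 = 0.4730
P₀ = 0.146576 (from M/M/c formula)
C(c,a) = [a^c/(c!(1−ρ))]·P₀ = [12.80893/(24·0.5270)]·0.146576
= 1.01263·0.146576 = 0.148428

Final: 0.148428


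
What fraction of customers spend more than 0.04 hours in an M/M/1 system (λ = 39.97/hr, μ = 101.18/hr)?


W ~ Exponential(μ−λ) for M/M/1.
μ − λ = 101.18 − 39.97 = 61.2100
P(W > t) = e^{−(μ−λ)t} = e^{−2.4484} = 0.086432

Final: 0.086432


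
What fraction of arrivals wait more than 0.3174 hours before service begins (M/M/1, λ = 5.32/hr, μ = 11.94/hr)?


ρ = 5.32/11.94 = 0.4456
P(Wq > t) = ρ·e^{−(μ−λ)t} = 0.4456·e^{−2.1012}
= 0.4456·0.122311 = 0.054497

Final: 0.054497


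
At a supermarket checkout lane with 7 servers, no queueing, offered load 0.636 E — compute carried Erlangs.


B(7,0.636) = 0.000004421 (Erlang-B)
Carried load = a(1 − B) = 0.636·(1 − 0.000004421) = 0.636·0.999996 = 0.6360 E

Final: 0.6360 Erlangs


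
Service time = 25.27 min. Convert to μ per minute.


μ = 1/(service time) in consistent units.
1 minute = 1 min, so μ = 1/25.27 = 0.03957 per minute

Final: 0.03957 /min


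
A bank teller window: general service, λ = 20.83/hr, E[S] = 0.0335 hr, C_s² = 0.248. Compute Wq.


ρ = λ·E[S] = 20.83·0.0335 = 0.6978
E[S²] = E[S]²(1+C_s²) = 0.0335²·(1+0.248) = 0.001401
Wq = λ·E[S²]/(2(1−ρ)) = 20.83·0.001401/(2·0.3022) = 0.04827 hr

Final: 0.04827 hr


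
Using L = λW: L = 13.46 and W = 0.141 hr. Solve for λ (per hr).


λ = L/W = 13.46/0.141 = 95.4610 /hr

Final: 95.4610 /hr


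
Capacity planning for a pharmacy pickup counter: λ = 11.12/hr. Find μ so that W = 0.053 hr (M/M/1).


W = 1/(μ−λ) ⇒ μ − λ = 1/W = 1/0.053 = 18.8679
μ = λ + 1/W = 11.12 + 18.8679 = 29.9879 per hr

Final: 29.9879 /hr


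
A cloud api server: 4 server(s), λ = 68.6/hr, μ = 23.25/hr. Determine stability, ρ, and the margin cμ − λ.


Total capacity cμ = 4·23.25 = 93.00/hr
ρ = λ/(cμ) = 68.6/93.00 = 0.7376
Stable ⇔ ρ < 1: YES
Spare capacity = cμ − λ = 93.00 − 68.6 = 24.40/hr

Final: ρ = 0.7376; stable; margin = 24.40/hr


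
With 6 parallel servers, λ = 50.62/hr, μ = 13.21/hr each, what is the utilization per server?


ρ = λ/(cμ) = 50.62/(6·13.21) = 50.62/79.26 = 0.6387

Final: 0.6387


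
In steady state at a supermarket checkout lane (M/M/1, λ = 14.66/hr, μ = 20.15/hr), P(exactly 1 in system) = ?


ρ = 14.66/20.15 = 0.7275
P_n = (1−ρ)·ρ^n = (1 − 0.7275)·0.7275^1 = 0.2725·0.727543 = 0.198224

Final: 0.198224


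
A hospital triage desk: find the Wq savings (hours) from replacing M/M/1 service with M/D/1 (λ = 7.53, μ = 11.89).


ρ = 7.53/11.89 = 0.6333
Wq(M/M/1) = ρ/(μ−λ) = 0.6333/4.36 = 0.14525 hr
Wq(M/D/1) = ρ/(2(μ−λ)) = 0.07263 hr
Savings = 0.14525 − 0.07263 = 0.07263 hr

Final: 0.07263 hr


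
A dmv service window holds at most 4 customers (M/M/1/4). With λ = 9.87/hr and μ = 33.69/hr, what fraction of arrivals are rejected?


ρ = λ/μ = 9.87/33.69 = 0.2930
P_K = (1−ρ)ρ^K/(1−ρ^(K+1)) = (0.7070·0.007367)/(1 − 0.002158)
= 0.005208/0.997842 = 0.005220

Final: 0.005220


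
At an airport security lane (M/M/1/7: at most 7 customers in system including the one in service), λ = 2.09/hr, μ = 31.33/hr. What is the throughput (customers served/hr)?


ρ = 0.06671; P_K = (1−ρ)ρ^7/(1−ρ^8) = 0.000000005487
λ_eff = λ(1 − P_K) = 2.09·(1 − 0.000000005487) = 2.09·1.000000 = 2.0900 /hr

Final: 2.0900 /hr


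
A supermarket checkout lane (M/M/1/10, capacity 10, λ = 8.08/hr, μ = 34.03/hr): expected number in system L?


ρ = 8.08/34.03 = 0.2374
L = ρ[1 − (K+1)ρ^K + Kρ^(K+1)] / [(1−ρ)(1−ρ^(K+1))]
Numerator: 0.2374·(1 − 11·0.0000005695 + 10·0.0000001352) = 0.237436
Denominator: (0.7626)·(1.000000) = 0.762562
L = 0.237436/0.762562 = 0.3114

Final: 0.3114


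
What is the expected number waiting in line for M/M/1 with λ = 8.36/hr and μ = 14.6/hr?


ρ = 8.36/14.6 = 0.5726
Lq = ρ²/(1−ρ) = 0.3279/0.4274 = 0.7671

Final: 0.7671


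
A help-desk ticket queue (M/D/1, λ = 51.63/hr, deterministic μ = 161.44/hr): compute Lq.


ρ = 51.63/161.44 = 0.3198
M/D/1: Lq = ρ²/(2(1−ρ)) = 0.1023/(2·0.6802) = 0.07518

Final: 0.07518


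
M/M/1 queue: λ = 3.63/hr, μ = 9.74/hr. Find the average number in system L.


ρ = λ/μ = 3.63/9.74 = 0.3727
L = ρ/(1−ρ) = 0.3727/(1 − 0.3727) = 0.3727/0.6273 = 0.5941

Final: 0.5941


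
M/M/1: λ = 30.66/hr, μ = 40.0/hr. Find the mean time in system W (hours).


W = 1/(μ−λ) = 1/(40.0 − 30.66) = 1/9.34 = 0.1071 hr

Final: 0.1071 hr


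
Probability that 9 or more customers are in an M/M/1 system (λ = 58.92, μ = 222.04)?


ρ = 58.92/222.04 = 0.2654
P(N ≥ n) = ρ^n = 0.2654^9 = 0.000006524

Final: 0.000006524


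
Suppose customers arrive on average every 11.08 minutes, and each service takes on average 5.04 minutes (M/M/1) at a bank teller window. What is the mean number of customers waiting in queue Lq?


λ = 60/11.08 = 5.4152 /hr
μ = 60/5.04 = 11.9048 /hr
ρ = λ/μ = 5.4152/11.9048 = 0.4549
Lq = ρ²/(1−ρ) = 0.2069/0.5451 = 0.3796

Final: 0.3796


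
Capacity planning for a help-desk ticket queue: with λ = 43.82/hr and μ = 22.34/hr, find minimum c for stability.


Stability requires cμ > λ ⇔ c > λ/μ.
λ/μ = 43.82/22.34 = 1.9615
Minimum integer c = ⌊1.9615⌋ + 1 = 2
Check: 2·22.34 = 44.68 > 43.82, while 1·22.34 = 22.34 ≤ 43.82

Final: 2 servers


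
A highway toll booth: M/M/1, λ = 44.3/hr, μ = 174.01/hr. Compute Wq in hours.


ρ = 44.3/174.01 = 0.2546
Wq = ρ/(μ−λ) = 0.2546/(174.01 − 44.3) = 0.2546/129.71 = 0.001963 hr

Final: 0.001963 hr


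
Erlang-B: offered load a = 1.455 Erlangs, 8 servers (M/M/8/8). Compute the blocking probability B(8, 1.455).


B(c,a) = (a^c/c!) / Σ_{k=0}^{c} a^k/k!
a^8/8! = 0.0004982
Σ terms (k=0..8): 1.00000 + 1.45500 + 1.05851 + 0.51338 + 0.18674 + 0.05434 + 0.01318 + 0.002739 + 0.0004982 = 4.284389
B = 0.0004982/4.284389 = 0.0001163

Final: 0.0001163


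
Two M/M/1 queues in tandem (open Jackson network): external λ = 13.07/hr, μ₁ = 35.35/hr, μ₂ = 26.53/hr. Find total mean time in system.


Each node sees arrival rate λ = 13.07/hr (tandem ⇒ throughput preserved).
W₁ = 1/(μ₁−λ) = 1/(35.35−13.07) = 0.04488 hr
W₂ = 1/(μ₂−λ) = 1/(26.53−13.07) = 0.07429 hr
W_total = W₁ + W₂ = 0.04488 + 0.07429 = 0.11918 hr

Final: 0.11918 hr


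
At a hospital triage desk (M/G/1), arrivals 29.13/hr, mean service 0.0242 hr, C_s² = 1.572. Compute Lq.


ρ = λ·E[S] = 29.13·0.0242 = 0.7049
Lq = ρ²(1+C_s²)/(2(1−ρ)) = 0.4969·(1+1.572)/(2·0.2951)
= 0.4969·2.5720/0.5901 = 2.16596

Final: 2.16596


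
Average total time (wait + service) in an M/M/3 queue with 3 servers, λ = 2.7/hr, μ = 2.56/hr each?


a = 1.0547; ρ = 0.3516; P₀ = 0.343358
Lq = P₀·a^c·ρ/(c!(1−ρ)²) = 0.05613
Wq = Lq/λ = 0.05613/2.7 = 0.02079 hr
W = Wq + 1/μ = 0.02079 + 0.39062 = 0.41142 hr

Final: 0.41142 hr


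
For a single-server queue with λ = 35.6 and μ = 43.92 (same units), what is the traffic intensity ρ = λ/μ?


ρ = λ/μ = 35.6/43.92 = 0.8106

Final: 0.8106


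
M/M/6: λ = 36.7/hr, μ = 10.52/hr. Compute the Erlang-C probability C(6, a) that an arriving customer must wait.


a = λ/μ = 3.4886; ρ = a/6 = 0.5814
P₀ = 0.029318 (from M/M/c formula)
C(c,a) = [a^c/(c!(1−ρ))]·P₀ = [1802.61071/(720·0.4186)]·0.029318
= 5.98141·0.029318 = 0.175363

Final: 0.175363


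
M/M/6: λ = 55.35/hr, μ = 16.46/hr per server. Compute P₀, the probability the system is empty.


a = λ/μ = 55.35/16.46 = 3.3627; ρ = a/c = 0.5604
Σ_{k=0}^{5} a^k/k! (terms k=0..5) = 1.00000 + 3.36270 + 5.65387 + 6.33741 + 5.32770 + 3.58309 = 25.26477
Tail: a^6/(6!(1−ρ)) = 1445.86174/(720·0.4396) = 4.56863
P₀ = 1/(25.26477 + 4.56863) = 1/29.83340 = 0.033519

Final: 0.033519


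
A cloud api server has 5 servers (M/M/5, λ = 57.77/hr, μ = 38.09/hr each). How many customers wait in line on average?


a = λ/μ = 1.5167; ρ = a/5 = 0.3033
P₀ = 0.219070
Lq = P₀·a^c·ρ / (c!·(1−ρ)²) = 0.219070·8.02522·0.3033/(120·0.48534)
= 0.009157

Final: 0.009157


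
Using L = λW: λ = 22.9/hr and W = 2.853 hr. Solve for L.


L = λW = 22.9·2.853 = 65.3337

Final: 65.3337


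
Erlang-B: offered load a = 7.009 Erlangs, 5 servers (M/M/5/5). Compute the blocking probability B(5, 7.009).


B(c,a) = (a^c/c!) / Σ_{k=0}^{c} a^k/k!
a^5/5! = 140.961027
Σ terms (k=0..5): 1.00000 + 7.00900 + 24.56304 + 57.38745 + 100.55716 + 140.96103 = 331.477677
B = 140.961027/331.477677 = 0.425250

Final: 0.425250


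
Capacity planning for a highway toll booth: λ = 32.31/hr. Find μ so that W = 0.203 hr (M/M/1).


W = 1/(μ−λ) ⇒ μ − λ = 1/W = 1/0.203 = 4.9261
μ = λ + 1/W = 32.31 + 4.9261 = 37.2361 per hr

Final: 37.2361 /hr


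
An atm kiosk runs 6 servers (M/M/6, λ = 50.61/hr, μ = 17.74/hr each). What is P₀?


a = λ/μ = 50.61/17.74 = 2.8529; ρ = a/c = 0.4755
Σ_{k=0}^{5} a^k/k! (terms k=0..5) = 1.00000 + 2.85287 + 4.06945 + 3.86987 + 2.76007 + 1.57483 = 16.12709
Tail: a^6/(6!(1−ρ)) = 539.13352/(720·0.5245) = 1.42758
P₀ = 1/(16.12709 + 1.42758) = 1/17.55467 = 0.056965

Final: 0.056965


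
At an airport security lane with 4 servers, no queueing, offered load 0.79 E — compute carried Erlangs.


B(4,0.79) = 0.007375 (Erlang-B)
Carried load = a(1 − B) = 0.79·(1 − 0.007375) = 0.79·0.992625 = 0.7842 E

Final: 0.7842 Erlangs


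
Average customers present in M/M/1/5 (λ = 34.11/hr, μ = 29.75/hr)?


ρ = 34.11/29.75 = 1.1466
L = ρ[1 − (K+1)ρ^K + Kρ^(K+1)] / [(1−ρ)(1−ρ^(K+1))]
Numerator: 1.1466·(1 − 6·1.981407 + 5·2.271792) = 0.539471
Denominator: (-0.1466)·(-1.271792) = 0.186387
L = 0.539471/0.186387 = 2.8944

Final: 2.8944


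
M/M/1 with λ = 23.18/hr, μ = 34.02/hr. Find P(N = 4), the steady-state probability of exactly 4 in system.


ρ = 23.18/34.02 = 0.6814
P_n = (1−ρ)·ρ^n = (1 − 0.6814)·0.6814^4 = 0.3186·0.215534 = 0.068677

Final: 0.068677


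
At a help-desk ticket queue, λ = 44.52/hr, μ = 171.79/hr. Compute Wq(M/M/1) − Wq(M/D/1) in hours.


ρ = 44.52/171.79 = 0.2592
Wq(M/M/1) = ρ/(μ−λ) = 0.2592/127.27 = 0.002036 hr
Wq(M/D/1) = ρ/(2(μ−λ)) = 0.001018 hr
Savings = 0.002036 − 0.001018 = 0.001018 hr

Final: 0.001018 hr


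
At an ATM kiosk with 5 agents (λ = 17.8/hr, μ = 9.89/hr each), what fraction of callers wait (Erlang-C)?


a = λ/μ = 1.7998; ρ = a/5 = 0.3600
P₀ = 0.164631 (from M/M/c formula)
C(c,a) = [a^c/(c!(1−ρ))]·P₀ = [18.88507/(120·0.6400)]·0.164631
= 0.24588·0.164631 = 0.040480

Final: 0.040480


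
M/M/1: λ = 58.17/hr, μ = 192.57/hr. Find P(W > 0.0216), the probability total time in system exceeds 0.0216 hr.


W ~ Exponential(μ−λ) for M/M/1.
μ − λ = 192.57 − 58.17 = 134.4000
P(W > t) = e^{−(μ−λ)t} = e^{−2.9030} = 0.054856

Final: 0.054856


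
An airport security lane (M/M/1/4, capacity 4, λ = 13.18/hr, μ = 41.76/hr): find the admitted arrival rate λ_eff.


ρ = 0.3156; P_K = (1−ρ)ρ^4/(1−ρ^5) = 0.006812
λ_eff = λ(1 − P_K) = 13.18·(1 − 0.006812) = 13.18·0.993188 = 13.0902 /hr

Final: 13.0902 /hr


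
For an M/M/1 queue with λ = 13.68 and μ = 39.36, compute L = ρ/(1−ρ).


ρ = λ/μ = 13.68/39.36 = 0.3476
L = ρ/(1−ρ) = 0.3476/(1 − 0.3476) = 0.3476/0.6524 = 0.5327

Final: 0.5327


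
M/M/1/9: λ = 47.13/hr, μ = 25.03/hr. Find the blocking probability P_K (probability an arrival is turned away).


ρ = λ/μ = 47.13/25.03 = 1.8829
P_K = (1−ρ)ρ^K/(1−ρ^(K+1)) = (-0.8829·297.529006)/(1 − 560.229407)
= -262.700401/-559.229407 = 0.469754

Final: 0.469754


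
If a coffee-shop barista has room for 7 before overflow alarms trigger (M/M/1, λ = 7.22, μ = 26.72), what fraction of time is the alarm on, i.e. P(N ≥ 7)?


ρ = 7.22/26.72 = 0.2702
P(N ≥ n) = ρ^n = 0.2702^7 = 0.0001052

Final: 0.0001052


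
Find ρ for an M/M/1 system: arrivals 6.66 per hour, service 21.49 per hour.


ρ = λ/μ = 6.66/21.49 = 0.3099

Final: 0.3099


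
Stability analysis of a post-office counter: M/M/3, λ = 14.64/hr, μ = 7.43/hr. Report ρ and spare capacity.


Total capacity cμ = 3·7.43 = 22.29/hr
ρ = λ/(cμ) = 14.64/22.29 = 0.6568
Stable ⇔ ρ < 1: YES
Spare capacity = cμ − λ = 22.29 − 14.64 = 7.65/hr

Final: ρ = 0.6568; stable; margin = 7.65/hr


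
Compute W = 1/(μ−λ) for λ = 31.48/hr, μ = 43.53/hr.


W = 1/(μ−λ) = 1/(43.53 − 31.48) = 1/12.05 = 0.08299 hr

Final: 0.08299 hr


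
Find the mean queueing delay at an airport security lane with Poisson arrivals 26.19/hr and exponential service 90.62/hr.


ρ = 26.19/90.62 = 0.2890
Wq = ρ/(μ−λ) = 0.2890/(90.62 − 26.19) = 0.2890/64.43 = 0.004486 hr

Final: 0.004486 hr


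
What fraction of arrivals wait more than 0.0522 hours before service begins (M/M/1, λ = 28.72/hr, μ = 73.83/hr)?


ρ = 28.72/73.83 = 0.3890
P(Wq > t) = ρ·e^{−(μ−λ)t} = 0.3890·e^{−2.3547}
= 0.3890·0.094918 = 0.036923

Final: 0.036923


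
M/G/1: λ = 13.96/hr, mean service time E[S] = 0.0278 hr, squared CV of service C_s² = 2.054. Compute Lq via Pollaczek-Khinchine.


ρ = λ·E[S] = 13.96·0.0278 = 0.3881
Lq = ρ²(1+C_s²)/(2(1−ρ)) = 0.1506·(1+2.054)/(2·0.6119)
= 0.1506·3.0540/1.2238 = 0.37585

Final: 0.37585


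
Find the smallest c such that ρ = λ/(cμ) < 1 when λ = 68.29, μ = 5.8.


Stability requires cμ > λ ⇔ c > λ/μ.
λ/μ = 68.29/5.8 = 11.7741
Minimum integer c = ⌊11.7741⌋ + 1 = 12
Check: 12·5.8 = 69.60 > 68.29, while 11·5.8 = 63.80 ≤ 68.29

Final: 12 servers


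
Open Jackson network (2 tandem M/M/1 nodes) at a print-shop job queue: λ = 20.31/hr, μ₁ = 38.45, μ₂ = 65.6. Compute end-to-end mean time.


Each node sees arrival rate λ = 20.31/hr (tandem ⇒ throughput preserved).
W₁ = 1/(μ₁−λ) = 1/(38.45−20.31) = 0.05513 hr
W₂ = 1/(μ₂−λ) = 1/(65.6−20.31) = 0.02208 hr
W_total = W₁ + W₂ = 0.05513 + 0.02208 = 0.07721 hr

Final: 0.07721 hr


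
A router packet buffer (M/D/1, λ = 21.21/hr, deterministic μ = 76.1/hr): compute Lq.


ρ = 21.21/76.1 = 0.2787
M/D/1: Lq = ρ²/(2(1−ρ)) = 0.07768/(2·0.7213) = 0.05385

Final: 0.05385


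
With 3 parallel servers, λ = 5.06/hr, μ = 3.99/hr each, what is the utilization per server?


ρ = λ/(cμ) = 5.06/(3·3.99) = 5.06/11.97 = 0.4227

Final: 0.4227


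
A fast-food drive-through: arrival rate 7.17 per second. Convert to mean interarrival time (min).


Mean interarrival time = 1/λ = 1/7.17 second = 0.13947 second
In minutes: 0.13947 × 0.0166667 = 0.002325 min

Final: 0.002325 min


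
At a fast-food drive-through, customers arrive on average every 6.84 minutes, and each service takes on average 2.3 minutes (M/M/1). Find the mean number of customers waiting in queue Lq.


λ = 60/6.84 = 8.7719 /hr
μ = 60/2.3 = 26.0870 /hr
ρ = λ/μ = 8.7719/26.0870 = 0.3363
Lq = ρ²/(1−ρ) = 0.1131/0.6637 = 0.1704

Final: 0.1704


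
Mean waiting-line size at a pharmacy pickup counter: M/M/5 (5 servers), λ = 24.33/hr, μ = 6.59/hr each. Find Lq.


a = λ/μ = 3.6920; ρ = a/5 = 0.7384
P₀ = 0.020208
Lq = P₀·a^c·ρ / (c!·(1−ρ)²) = 0.020208·685.93580·0.7384/(120·0.06844)
= 1.24625

Final: 1.24625


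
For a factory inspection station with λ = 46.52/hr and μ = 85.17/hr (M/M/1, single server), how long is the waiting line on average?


ρ = 46.52/85.17 = 0.5462
Lq = ρ²/(1−ρ) = 0.2983/0.4538 = 0.6574

Final: 0.6574


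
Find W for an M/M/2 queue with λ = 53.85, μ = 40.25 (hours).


a = 1.3379; ρ = 0.6689; P₀ = 0.198362
Lq = P₀·a^c·ρ/(c!(1−ρ)²) = 1.08357
Wq = Lq/λ = 1.08357/53.85 = 0.02012 hr
W = Wq + 1/μ = 0.02012 + 0.02484 = 0.04497 hr

Final: 0.04497 hr


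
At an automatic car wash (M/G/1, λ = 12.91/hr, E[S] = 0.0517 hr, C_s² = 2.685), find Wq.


ρ = λ·E[S] = 12.91·0.0517 = 0.6674
E[S²] = E[S]²(1+C_s²) = 0.0517²·(1+2.685) = 0.009850
Wq = λ·E[S²]/(2(1−ρ)) = 12.91·0.009850/(2·0.3326) = 0.19119 hr

Final: 0.19119 hr


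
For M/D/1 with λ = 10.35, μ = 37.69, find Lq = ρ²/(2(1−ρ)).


ρ = 10.35/37.69 = 0.2746
M/D/1: Lq = ρ²/(2(1−ρ)) = 0.07541/(2·0.7254) = 0.05198

Final: 0.05198


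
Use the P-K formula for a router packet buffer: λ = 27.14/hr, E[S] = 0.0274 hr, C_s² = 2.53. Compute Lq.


ρ = λ·E[S] = 27.14·0.0274 = 0.7436
Lq = ρ²(1+C_s²)/(2(1−ρ)) = 0.5530·(1+2.53)/(2·0.2564)
= 0.5530·3.5300/0.5127 = 3.80722

Final: 3.80722


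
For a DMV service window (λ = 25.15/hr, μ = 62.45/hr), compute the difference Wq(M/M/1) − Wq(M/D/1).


ρ = 25.15/62.45 = 0.4027
Wq(M/M/1) = ρ/(μ−λ) = 0.4027/37.30 = 0.01080 hr
Wq(M/D/1) = ρ/(2(μ−λ)) = 0.005398 hr
Savings = 0.01080 − 0.005398 = 0.005398 hr

Final: 0.005398 hr


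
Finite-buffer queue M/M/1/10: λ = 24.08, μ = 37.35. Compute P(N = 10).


ρ = λ/μ = 24.08/37.35 = 0.6447
P_K = (1−ρ)ρ^K/(1−ρ^(K+1)) = (0.3553·0.012407)/(1 − 0.007999)
= 0.004408/0.992001 = 0.004444

Final: 0.004444


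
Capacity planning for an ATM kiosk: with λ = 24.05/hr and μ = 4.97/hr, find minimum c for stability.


Stability requires cμ > λ ⇔ c > λ/μ.
λ/μ = 24.05/4.97 = 4.8390
Minimum integer c = ⌊4.8390⌋ + 1 = 5
Check: 5·4.97 = 24.85 > 24.05, while 4·4.97 = 19.88 ≤ 24.05

Final: 5 servers


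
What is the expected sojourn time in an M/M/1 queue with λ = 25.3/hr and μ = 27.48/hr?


W = 1/(μ−λ) = 1/(27.48 − 25.3) = 1/2.18 = 0.4587 hr

Final: 0.4587 hr


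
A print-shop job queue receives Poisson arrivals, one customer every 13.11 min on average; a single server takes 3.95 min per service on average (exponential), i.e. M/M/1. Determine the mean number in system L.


λ = 60/13.11 = 4.5767 /hr
μ = 60/3.95 = 15.1899 /hr
ρ = λ/μ = 4.5767/15.1899 = 0.3013
L = ρ/(1−ρ) = 0.3013/0.6987 = 0.4312

Final: 0.4312


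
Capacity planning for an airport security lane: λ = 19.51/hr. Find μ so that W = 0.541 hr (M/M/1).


W = 1/(μ−λ) ⇒ μ − λ = 1/W = 1/0.541 = 1.8484
μ = λ + 1/W = 19.51 + 1.8484 = 21.3584 per hr

Final: 21.3584 /hr


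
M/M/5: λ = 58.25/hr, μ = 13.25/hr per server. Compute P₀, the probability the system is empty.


a = λ/μ = 58.25/13.25 = 4.3962; ρ = a/c = 0.8792
Σ_{k=0}^{4} a^k/k! (terms k=0..4) = 1.00000 + 4.39623 + 9.66340 + 14.16084 + 15.56356 = 44.78403
Tail: a^5/(5!(1−ρ)) = 1642.10248/(120·0.1208) = 113.32218
P₀ = 1/(44.78403 + 113.32218) = 1/158.10620 = 0.006325

Final: 0.006325


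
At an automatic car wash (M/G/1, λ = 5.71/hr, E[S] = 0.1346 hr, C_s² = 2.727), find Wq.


ρ = λ·E[S] = 5.71·0.1346 = 0.7686
E[S²] = E[S]²(1+C_s²) = 0.1346²·(1+2.727) = 0.067523
Wq = λ·E[S²]/(2(1−ρ)) = 5.71·0.067523/(2·0.2314) = 0.83297 hr

Final: 0.83297 hr


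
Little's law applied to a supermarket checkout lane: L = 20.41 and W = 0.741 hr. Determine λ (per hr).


λ = L/W = 20.41/0.741 = 27.5439 /hr

Final: 27.5439 /hr


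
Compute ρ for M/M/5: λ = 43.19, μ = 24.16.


ρ = λ/(cμ) = 43.19/(5·24.16) = 43.19/120.80 = 0.3575

Final: 0.3575


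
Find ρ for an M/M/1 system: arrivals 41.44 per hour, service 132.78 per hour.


ρ = λ/μ = 41.44/132.78 = 0.3121

Final: 0.3121


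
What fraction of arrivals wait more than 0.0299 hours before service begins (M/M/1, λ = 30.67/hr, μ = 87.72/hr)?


ρ = 30.67/87.72 = 0.3496
P(Wq > t) = ρ·e^{−(μ−λ)t} = 0.3496·e^{−1.7058}
= 0.3496·0.181628 = 0.063504

Final: 0.063504


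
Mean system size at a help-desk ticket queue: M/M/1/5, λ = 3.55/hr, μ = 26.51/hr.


ρ = 3.55/26.51 = 0.1339
L = ρ[1 − (K+1)ρ^K + Kρ^(K+1)] / [(1−ρ)(1−ρ^(K+1))]
Numerator: 0.1339·(1 − 6·0.00004306 + 5·0.000005766) = 0.133881
Denominator: (0.8661)·(0.999994) = 0.866083
L = 0.133881/0.866083 = 0.1546

Final: 0.1546


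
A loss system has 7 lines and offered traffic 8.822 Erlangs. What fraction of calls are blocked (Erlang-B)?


B(c,a) = (a^c/c!) / Σ_{k=0}^{c} a^k/k!
a^7/7! = 825.161274
Σ terms (k=0..7): 1.00000 + 8.82200 + 38.91384 + 114.43264 + 252.38118 + 445.30136 + 654.74143 + 825.16127 = 2340.753729
B = 825.161274/2340.753729 = 0.352519

Final: 0.352519


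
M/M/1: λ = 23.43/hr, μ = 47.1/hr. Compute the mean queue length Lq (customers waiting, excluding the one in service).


ρ = 23.43/47.1 = 0.4975
Lq = ρ²/(1−ρ) = 0.2475/0.5025 = 0.4924

Final: 0.4924


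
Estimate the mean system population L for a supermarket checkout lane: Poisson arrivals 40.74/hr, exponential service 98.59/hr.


ρ = λ/μ = 40.74/98.59 = 0.4132
L = ρ/(1−ρ) = 0.4132/(1 − 0.4132) = 0.4132/0.5868 = 0.7042

Final: 0.7042


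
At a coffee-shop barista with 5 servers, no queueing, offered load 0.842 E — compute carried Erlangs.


B(5,0.842) = 0.001520 (Erlang-B)
Carried load = a(1 − B) = 0.842·(1 − 0.001520) = 0.842·0.998480 = 0.8407 E

Final: 0.8407 Erlangs


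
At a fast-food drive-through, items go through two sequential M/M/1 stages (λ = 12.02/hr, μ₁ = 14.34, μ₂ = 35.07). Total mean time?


Each node sees arrival rate λ = 12.02/hr (tandem ⇒ throughput preserved).
W₁ = 1/(μ₁−λ) = 1/(14.34−12.02) = 0.43103 hr
W₂ = 1/(μ₂−λ) = 1/(35.07−12.02) = 0.04338 hr
W_total = W₁ + W₂ = 0.43103 + 0.04338 = 0.47442 hr

Final: 0.47442 hr


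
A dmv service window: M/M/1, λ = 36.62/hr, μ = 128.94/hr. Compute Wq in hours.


ρ = 36.62/128.94 = 0.2840
Wq = ρ/(μ−λ) = 0.2840/(128.94 − 36.62) = 0.2840/92.32 = 0.003076 hr

Final: 0.003076 hr


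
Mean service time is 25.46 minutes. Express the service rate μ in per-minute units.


μ = 1/(service time) in consistent units.
1 minute = 1 min, so μ = 1/25.46 = 0.03928 per minute

Final: 0.03928 /min


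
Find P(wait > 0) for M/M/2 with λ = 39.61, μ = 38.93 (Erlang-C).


a = λ/μ = 1.0175; ρ = a/2 = 0.5087
P₀ = 0.325615 (from M/M/c formula)
C(c,a) = [a^c/(c!(1−ρ))]·P₀ = [1.03524/(2·0.4913)]·0.325615
= 1.05364·0.325615 = 0.343082

Final: 0.343082


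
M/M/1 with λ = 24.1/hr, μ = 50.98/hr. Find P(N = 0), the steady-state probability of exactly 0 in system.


ρ = 24.1/50.98 = 0.4727
P_n = (1−ρ)·ρ^n = (1 − 0.4727)·0.4727^0 = 0.5273·1.000000 = 0.527266

Final: 0.527266


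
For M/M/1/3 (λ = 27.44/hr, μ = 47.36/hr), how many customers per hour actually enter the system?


ρ = 0.5794; P_K = (1−ρ)ρ^3/(1−ρ^4) = 0.092198
λ_eff = λ(1 − P_K) = 27.44·(1 − 0.092198) = 27.44·0.907802 = 24.9101 /hr

Final: 24.9101 /hr


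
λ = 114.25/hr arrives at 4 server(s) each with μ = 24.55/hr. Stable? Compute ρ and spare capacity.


Total capacity cμ = 4·24.55 = 98.20/hr
ρ = λ/(cμ) = 114.25/98.20 = 1.1634
Stable ⇔ ρ < 1: NO
Spare capacity = cμ − λ = 98.20 − 114.25 = -16.05/hr

Final: ρ = 1.1634; unstable; margin = -16.05/hr


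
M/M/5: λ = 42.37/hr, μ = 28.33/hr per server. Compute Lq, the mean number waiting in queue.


a = λ/μ = 1.4956; ρ = a/5 = 0.2991
P₀ = 0.223766
Lq = P₀·a^c·ρ / (c!·(1−ρ)²) = 0.223766·7.48272·0.2991/(120·0.49124)
= 0.008496

Final: 0.008496


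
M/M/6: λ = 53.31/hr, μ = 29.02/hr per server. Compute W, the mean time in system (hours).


a = 1.8370; ρ = 0.3062; P₀ = 0.159153
Lq = P₀·a^c·ρ/(c!(1−ρ)²) = 0.005403
Wq = Lq/λ = 0.005403/53.31 = 0.0001013 hr
W = Wq + 1/μ = 0.0001013 + 0.03446 = 0.03456 hr

Final: 0.03456 hr


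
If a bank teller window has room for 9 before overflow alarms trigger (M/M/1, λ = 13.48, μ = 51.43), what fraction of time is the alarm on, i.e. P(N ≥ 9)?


ρ = 13.48/51.43 = 0.2621
P(N ≥ n) = ρ^n = 0.2621^9 = 0.000005838

Final: 0.000005838


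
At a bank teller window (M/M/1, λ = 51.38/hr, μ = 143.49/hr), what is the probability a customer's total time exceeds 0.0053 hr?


W ~ Exponential(μ−λ) for M/M/1.
μ − λ = 143.49 − 51.38 = 92.1100
P(W > t) = e^{−(μ−λ)t} = e^{−0.4882} = 0.613741

Final: 0.613741


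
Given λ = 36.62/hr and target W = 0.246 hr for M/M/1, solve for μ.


W = 1/(μ−λ) ⇒ μ − λ = 1/W = 1/0.246 = 4.0650
μ = λ + 1/W = 36.62 + 4.0650 = 40.6850 per hr

Final: 40.6850 /hr


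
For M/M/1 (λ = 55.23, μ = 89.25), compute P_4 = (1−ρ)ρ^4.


ρ = 55.23/89.25 = 0.6188
P_n = (1−ρ)·ρ^n = (1 − 0.6188)·0.6188^4 = 0.3812·0.146645 = 0.055898

Final: 0.055898


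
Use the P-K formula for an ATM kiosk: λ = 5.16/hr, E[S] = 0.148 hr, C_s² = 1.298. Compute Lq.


ρ = λ·E[S] = 5.16·0.148 = 0.7637
Lq = ρ²(1+C_s²)/(2(1−ρ)) = 0.5832·(1+1.298)/(2·0.2363)
= 0.5832·2.2980/0.4726 = 2.83558

Final: 2.83558


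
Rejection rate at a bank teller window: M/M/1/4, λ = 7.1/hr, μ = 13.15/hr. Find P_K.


ρ = λ/μ = 7.1/13.15 = 0.5399
P_K = (1−ρ)ρ^K/(1−ρ^(K+1)) = (0.4601·0.084983)/(1 − 0.045884)
= 0.039098/0.954116 = 0.040979

Final: 0.040979


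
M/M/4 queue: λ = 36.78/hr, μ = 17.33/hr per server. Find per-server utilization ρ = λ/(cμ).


ρ = λ/(cμ) = 36.78/(4·17.33) = 36.78/69.32 = 0.5306

Final: 0.5306


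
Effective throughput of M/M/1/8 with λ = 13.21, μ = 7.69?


ρ = 1.7178; P_K = (1−ρ)ρ^8/(1−ρ^9) = 0.421098
λ_eff = λ(1 − P_K) = 13.21·(1 − 0.421098) = 13.21·0.578902 = 7.6473 /hr

Final: 7.6473 /hr


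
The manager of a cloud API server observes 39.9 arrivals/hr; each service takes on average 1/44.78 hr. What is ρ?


ρ = λ/μ = 39.9/44.78 = 0.8910

Final: 0.8910


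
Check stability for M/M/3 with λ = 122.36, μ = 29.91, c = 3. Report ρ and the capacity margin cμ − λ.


Total capacity cμ = 3·29.91 = 89.73/hr
ρ = λ/(cμ) = 122.36/89.73 = 1.3636
Stable ⇔ ρ < 1: NO
Spare capacity = cμ − λ = 89.73 − 122.36 = -32.63/hr

Final: ρ = 1.3636; unstable; margin = -32.63/hr


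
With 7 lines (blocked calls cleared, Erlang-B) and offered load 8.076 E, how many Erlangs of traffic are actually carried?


B(7,8.076) = 0.312437 (Erlang-B)
Carried load = a(1 − B) = 8.076·(1 − 0.312437) = 8.076·0.687563 = 5.5528 E

Final: 5.5528 Erlangs


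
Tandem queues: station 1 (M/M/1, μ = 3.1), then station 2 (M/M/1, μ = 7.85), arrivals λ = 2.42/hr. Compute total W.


Each node sees arrival rate λ = 2.42/hr (tandem ⇒ throughput preserved).
W₁ = 1/(μ₁−λ) = 1/(3.1−2.42) = 1.47059 hr
W₂ = 1/(μ₂−λ) = 1/(7.85−2.42) = 0.18416 hr
W_total = W₁ + W₂ = 1.47059 + 0.18416 = 1.65475 hr

Final: 1.65475 hr


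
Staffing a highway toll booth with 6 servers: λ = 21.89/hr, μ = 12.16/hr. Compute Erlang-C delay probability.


a = λ/μ = 1.8002; ρ = a/6 = 0.3000
P₀ = 0.165143 (from M/M/c formula)
C(c,a) = [a^c/(c!(1−ρ))]·P₀ = [34.03088/(720·0.7000)]·0.165143
= 0.06752·0.165143 = 0.011151

Final: 0.011151


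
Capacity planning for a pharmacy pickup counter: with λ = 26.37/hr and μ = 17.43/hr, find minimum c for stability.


Stability requires cμ > λ ⇔ c > λ/μ.
λ/μ = 26.37/17.43 = 1.5129
Minimum integer c = ⌊1.5129⌋ + 1 = 2
Check: 2·17.43 = 34.86 > 26.37, while 1·17.43 = 17.43 ≤ 26.37

Final: 2 servers


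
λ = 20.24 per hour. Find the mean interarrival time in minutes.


Mean interarrival time = 1/λ = 1/20.24 hour = 0.04941 hour
In minutes: 0.04941 × 60 = 2.9644 min

Final: 2.9644 min


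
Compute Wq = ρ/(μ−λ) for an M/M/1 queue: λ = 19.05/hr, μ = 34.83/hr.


ρ = 19.05/34.83 = 0.5469
Wq = ρ/(μ−λ) = 0.5469/(34.83 − 19.05) = 0.5469/15.78 = 0.03466 hr

Final: 0.03466 hr


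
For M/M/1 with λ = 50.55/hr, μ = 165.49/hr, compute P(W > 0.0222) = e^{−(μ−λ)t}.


W ~ Exponential(μ−λ) for M/M/1.
μ − λ = 165.49 − 50.55 = 114.9400
P(W > t) = e^{−(μ−λ)t} = e^{−2.5517} = 0.077952

Final: 0.077952


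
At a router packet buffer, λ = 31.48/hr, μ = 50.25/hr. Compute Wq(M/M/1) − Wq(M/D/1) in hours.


ρ = 31.48/50.25 = 0.6265
Wq(M/M/1) = ρ/(μ−λ) = 0.6265/18.77 = 0.03338 hr
Wq(M/D/1) = ρ/(2(μ−λ)) = 0.01669 hr
Savings = 0.03338 − 0.01669 = 0.01669 hr

Final: 0.01669 hr


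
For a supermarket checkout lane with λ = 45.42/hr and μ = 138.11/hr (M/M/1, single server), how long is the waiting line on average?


ρ = 45.42/138.11 = 0.3289
Lq = ρ²/(1−ρ) = 0.1082/0.6711 = 0.1612

Final: 0.1612


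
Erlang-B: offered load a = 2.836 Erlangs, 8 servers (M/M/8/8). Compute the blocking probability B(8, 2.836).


B(c,a) = (a^c/c!) / Σ_{k=0}^{c} a^k/k!
a^8/8! = 0.103784
Σ terms (k=0..8): 1.00000 + 2.83600 + 4.02145 + 3.80161 + 2.69534 + 1.52880 + 0.72261 + 0.29276 + 0.10378 = 17.002351
B = 0.103784/17.002351 = 0.006104

Final: 0.006104


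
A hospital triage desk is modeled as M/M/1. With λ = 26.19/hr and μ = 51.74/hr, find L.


ρ = λ/μ = 26.19/51.74 = 0.5062
L = ρ/(1−ρ) = 0.5062/(1 − 0.5062) = 0.5062/0.4938 = 1.0250

Final: 1.0250


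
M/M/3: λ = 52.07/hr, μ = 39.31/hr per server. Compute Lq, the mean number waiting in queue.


a = λ/μ = 1.3246; ρ = a/3 = 0.4415
P₀ = 0.256708
Lq = P₀·a^c·ρ / (c!·(1−ρ)²) = 0.256708·2.32409·0.4415/(6·0.31189)
= 0.14077

Final: 0.14077


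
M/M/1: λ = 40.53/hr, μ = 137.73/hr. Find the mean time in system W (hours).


W = 1/(μ−λ) = 1/(137.73 − 40.53) = 1/97.20 = 0.01029 hr

Final: 0.01029 hr


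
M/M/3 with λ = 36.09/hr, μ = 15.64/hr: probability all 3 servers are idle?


a = λ/μ = 36.09/15.64 = 2.3075; ρ = a/c = 0.7692
Σ_{k=0}^{2} a^k/k! (terms k=0..2) = 1.00000 + 2.30754 + 2.66238 = 5.96993
Tail: a^3/(3!(1−ρ)) = 12.28713/(6·0.2308) = 8.87215
P₀ = 1/(5.96993 + 8.87215) = 1/14.84207 = 0.067376

Final: 0.067376


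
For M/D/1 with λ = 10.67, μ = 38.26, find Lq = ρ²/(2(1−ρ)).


ρ = 10.67/38.26 = 0.2789
M/D/1: Lq = ρ²/(2(1−ρ)) = 0.07777/(2·0.7211) = 0.05393

Final: 0.05393


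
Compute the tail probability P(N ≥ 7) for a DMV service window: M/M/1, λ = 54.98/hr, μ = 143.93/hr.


ρ = 54.98/143.93 = 0.3820
P(N ≥ n) = ρ^n = 0.3820^7 = 0.001187

Final: 0.001187


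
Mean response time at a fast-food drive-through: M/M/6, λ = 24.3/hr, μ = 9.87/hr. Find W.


a = 2.4620; ρ = 0.4103; P₀ = 0.084823
Lq = P₀·a^c·ρ/(c!(1−ρ)²) = 0.03096
Wq = Lq/λ = 0.03096/24.3 = 0.001274 hr
W = Wq + 1/μ = 0.001274 + 0.10132 = 0.10259 hr

Final: 0.10259 hr


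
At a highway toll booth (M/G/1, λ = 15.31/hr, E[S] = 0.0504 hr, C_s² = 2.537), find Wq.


ρ = λ·E[S] = 15.31·0.0504 = 0.7716
E[S²] = E[S]²(1+C_s²) = 0.0504²·(1+2.537) = 0.008985
Wq = λ·E[S²]/(2(1−ρ)) = 15.31·0.008985/(2·0.2284) = 0.30116 hr

Final: 0.30116 hr


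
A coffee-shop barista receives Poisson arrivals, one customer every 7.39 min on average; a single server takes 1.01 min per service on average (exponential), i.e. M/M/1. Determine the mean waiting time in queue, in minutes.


λ = 60/7.39 = 8.1191 /hr
μ = 60/1.01 = 59.4059 /hr
ρ = λ/μ = 8.1191/59.4059 = 0.1367
Wq = ρ/(μ−λ) = 0.1367/(59.4059−8.1191) = 0.002665 hr
In minutes: 0.002665·60 = 0.1599 min

Final: 0.1599 min


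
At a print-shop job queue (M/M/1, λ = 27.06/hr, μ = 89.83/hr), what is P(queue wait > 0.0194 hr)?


ρ = 27.06/89.83 = 0.3012
P(Wq > t) = ρ·e^{−(μ−λ)t} = 0.3012·e^{−1.2177}
= 0.3012·0.295899 = 0.089135

Final: 0.089135


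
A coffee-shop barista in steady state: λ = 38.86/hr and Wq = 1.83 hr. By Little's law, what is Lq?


Lq = λWq = 38.86·1.83 = 71.1138

Final: 71.1138


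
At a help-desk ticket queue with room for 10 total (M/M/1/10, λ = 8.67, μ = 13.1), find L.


ρ = 8.67/13.1 = 0.6618
L = ρ[1 − (K+1)ρ^K + Kρ^(K+1)] / [(1−ρ)(1−ρ^(K+1))]
Numerator: 0.6618·(1 − 11·0.016124 + 10·0.010672) = 0.615073
Denominator: (0.3382)·(0.989328) = 0.334559
L = 0.615073/0.334559 = 1.8385

Final: 1.8385


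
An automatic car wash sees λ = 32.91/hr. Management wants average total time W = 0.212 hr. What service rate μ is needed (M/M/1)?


W = 1/(μ−λ) ⇒ μ − λ = 1/W = 1/0.212 = 4.7170
μ = λ + 1/W = 32.91 + 4.7170 = 37.6270 per hr

Final: 37.6270 /hr


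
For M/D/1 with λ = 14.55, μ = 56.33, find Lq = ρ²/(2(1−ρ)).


ρ = 14.55/56.33 = 0.2583
M/D/1: Lq = ρ²/(2(1−ρ)) = 0.06672/(2·0.7417) = 0.04498

Final: 0.04498


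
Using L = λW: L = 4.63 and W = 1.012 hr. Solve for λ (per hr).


λ = L/W = 4.63/1.012 = 4.5751 /hr

Final: 4.5751 /hr


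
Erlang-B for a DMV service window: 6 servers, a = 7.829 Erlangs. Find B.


B(c,a) = (a^c/c!) / Σ_{k=0}^{c} a^k/k!
a^6/6! = 319.819737
Σ terms (k=0..6): 1.00000 + 7.82900 + 30.64662 + 79.97746 + 156.53589 + 245.10390 + 319.81974 = 840.912612
B = 319.819737/840.912612 = 0.380325

Final: 0.380325


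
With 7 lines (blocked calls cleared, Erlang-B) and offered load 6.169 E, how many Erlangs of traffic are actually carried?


B(7,6.169) = 0.196035 (Erlang-B)
Carried load = a(1 − B) = 6.169·(1 − 0.196035) = 6.169·0.803965 = 4.9597 E

Final: 4.9597 Erlangs
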